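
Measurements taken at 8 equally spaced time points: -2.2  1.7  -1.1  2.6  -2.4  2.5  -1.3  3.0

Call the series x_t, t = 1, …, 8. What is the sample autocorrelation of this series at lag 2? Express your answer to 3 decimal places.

0.689

Mean x̄ = (-2.2 + 1.7 − 1.1 + 2.6 − 2.4 + 2.5 − 1.3 + 3.0)/8 = 0.3500
Deviations from mean: -2.5500, 1.3500, -1.4500, 2.2500, -2.7500, 2.1500, -1.6500, 2.6500
Numerator Σ_{t=1}^{6}(x_t−x̄)(x_{t+2}−x̄) = 25.7950
Denominator Σ(x_t−x̄)² = 37.4200
r_2 = 25.7950 / 37.4200 = 0.689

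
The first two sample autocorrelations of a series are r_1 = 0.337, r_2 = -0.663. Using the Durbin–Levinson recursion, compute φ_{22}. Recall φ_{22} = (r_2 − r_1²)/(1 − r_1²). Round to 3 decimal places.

φ_{22} = (r_2 − r_1²) / (1 − r_1²)
r_1² = (0.337)² = 0.113569
Numerator = -0.663 − 0.1136 = -0.7766; denominator = 1 − 0.1136 = 0.8864
φ_{22} = -0.7766 / 0.8864 = -0.876

-0.876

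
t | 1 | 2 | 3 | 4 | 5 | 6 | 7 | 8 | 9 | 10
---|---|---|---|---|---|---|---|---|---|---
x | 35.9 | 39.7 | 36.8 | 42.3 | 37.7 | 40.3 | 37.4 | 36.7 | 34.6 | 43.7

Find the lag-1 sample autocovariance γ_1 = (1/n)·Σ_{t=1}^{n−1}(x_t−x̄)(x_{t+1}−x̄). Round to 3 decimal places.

-2.934

Mean x̄ = (35.9 + 39.7 + 36.8 + 42.3 + 37.7 + 40.3 + 37.4 + 36.7 + 34.6 + 43.7)/10 = 38.5100
Σ_{t=1}^{9}(x_t−x̄)(x_{t+1}−x̄) = -29.3351
γ_1 = -29.3351 / 10 = -2.934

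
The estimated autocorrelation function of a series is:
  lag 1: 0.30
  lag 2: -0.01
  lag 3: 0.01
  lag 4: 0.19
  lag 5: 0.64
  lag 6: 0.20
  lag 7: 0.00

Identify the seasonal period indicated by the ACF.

5

The largest autocorrelation is r_5 = 0.64; the remaining lags stay at or below 0.30.
The dominant spike at lag 5 indicates a seasonal period of 5.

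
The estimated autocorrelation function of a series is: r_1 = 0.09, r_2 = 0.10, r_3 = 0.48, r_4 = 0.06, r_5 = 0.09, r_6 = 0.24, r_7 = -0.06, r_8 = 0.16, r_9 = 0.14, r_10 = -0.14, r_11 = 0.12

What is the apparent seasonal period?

The largest autocorrelation is r_3 = 0.48, with a weaker echo at lag 6 (0.24); the remaining lags stay at or below 0.16.
The dominant spike at lag 3 indicates a seasonal period of 3.

3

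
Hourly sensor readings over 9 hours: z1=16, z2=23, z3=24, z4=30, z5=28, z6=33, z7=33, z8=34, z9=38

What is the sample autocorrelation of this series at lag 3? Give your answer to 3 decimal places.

Mean z̄ = (16 + 23 + 24 + 30 + 28 + 33 + 33 + 34 + 38)/9 = 28.7778
Numerator Σ_{t=1}^{6}(z_t−z̄)(z_{t+3}−z̄) = 8.7407
Denominator Σ(z_t−z̄)² = 369.5556
r_3 = 8.7407 / 369.5556 = 0.024

0.024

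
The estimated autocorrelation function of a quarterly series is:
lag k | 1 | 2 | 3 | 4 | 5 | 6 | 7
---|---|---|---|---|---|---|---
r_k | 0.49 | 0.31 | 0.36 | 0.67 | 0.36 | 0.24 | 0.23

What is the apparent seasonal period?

The largest autocorrelation is r_4 = 0.67; the remaining lags stay at or below 0.49. The elevated value at lag 1 (0.49), dropping to 0.31 at lag 2, reflects decaying short-term dependence rather than seasonality.
The dominant spike at lag 4 indicates a seasonal period of 4.

4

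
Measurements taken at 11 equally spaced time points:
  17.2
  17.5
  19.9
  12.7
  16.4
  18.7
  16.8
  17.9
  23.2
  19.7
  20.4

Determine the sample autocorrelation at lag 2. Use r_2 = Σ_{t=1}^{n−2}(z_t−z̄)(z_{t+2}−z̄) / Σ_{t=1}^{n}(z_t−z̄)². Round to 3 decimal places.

Mean z̄ = (17.2 + 17.5 + 19.9 + 12.7 + 16.4 + 18.7 + 16.8 + 17.9 + 23.2 + 19.7 + 20.4)/11 = 18.2182
Numerator Σ_{t=1}^{9}(z_t−z̄)(z_{t+2}−z̄) = 2.2921
Denominator Σ(z_t−z̄)² = 72.2564
r_2 = 2.2921 / 72.2564 = 0.032

0.032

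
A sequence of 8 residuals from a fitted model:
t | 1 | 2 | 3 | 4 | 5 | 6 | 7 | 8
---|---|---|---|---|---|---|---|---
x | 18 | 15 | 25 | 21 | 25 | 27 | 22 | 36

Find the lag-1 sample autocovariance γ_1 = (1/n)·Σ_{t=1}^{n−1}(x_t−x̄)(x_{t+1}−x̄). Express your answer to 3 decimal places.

1.061

Mean x̄ = (18 + 15 + 25 + 21 + 25 + 27 + 22 + 36)/8 = 23.6250
Σ_{t=1}^{7}(x_t−x̄)(x_{t+1}−x̄) = 8.4844
γ_1 = 8.4844 / 8 = 1.061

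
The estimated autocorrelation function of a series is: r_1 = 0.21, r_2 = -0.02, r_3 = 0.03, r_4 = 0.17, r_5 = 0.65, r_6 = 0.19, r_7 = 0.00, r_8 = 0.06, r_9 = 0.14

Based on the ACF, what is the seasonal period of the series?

5

The largest autocorrelation is r_5 = 0.65; the remaining lags stay at or below 0.21.
The dominant spike at lag 5 indicates a seasonal period of 5.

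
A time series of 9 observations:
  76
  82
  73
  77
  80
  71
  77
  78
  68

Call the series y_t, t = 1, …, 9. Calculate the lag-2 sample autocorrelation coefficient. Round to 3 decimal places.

-0.164

Mean ȳ = (76 + 82 + 73 + 77 + 80 + 71 + 77 + 78 + 68)/9 = 75.7778
Σ(y_t−ȳ)(y_{t+2}−ȳ) = (-0.6173) + (7.6049) + (-11.7284) + (-5.8395) + (5.1605) + (-10.6173) + (-9.5062) = -25.5432
Denominator Σ(y_t−ȳ)² = 155.5556
r_2 = -25.5432 / 155.5556 = -0.164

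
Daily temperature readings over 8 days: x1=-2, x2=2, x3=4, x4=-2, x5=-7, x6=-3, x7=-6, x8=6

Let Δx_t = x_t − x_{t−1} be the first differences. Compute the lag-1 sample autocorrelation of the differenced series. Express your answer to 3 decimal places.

-0.142

First differences Δx: 4, 2, -6, -5, 4, -3, 12
Mean of differences = 1.1429
Numerator Σ(Δx_t−Δx̄)(Δx_{t+1}−Δx̄) = -34.1633
Denominator Σ(Δx_t−Δx̄)² = 240.8571
r_1(Δx) = -34.1633 / 240.8571 = -0.142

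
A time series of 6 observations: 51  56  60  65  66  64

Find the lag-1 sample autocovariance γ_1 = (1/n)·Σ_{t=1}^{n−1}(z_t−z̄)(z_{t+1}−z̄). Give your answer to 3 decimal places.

14.593

Mean z̄ = (51 + 56 + 60 + 65 + 66 + 64)/6 = 60.3333
Deviations: -9.3333, -4.3333, -0.3333, 4.6667, 5.6667, 3.6667
Σ_{t=1}^{5}(z_t−z̄)(z_{t+1}−z̄) = 87.5556
γ_1 = 87.5556 / 6 = 14.593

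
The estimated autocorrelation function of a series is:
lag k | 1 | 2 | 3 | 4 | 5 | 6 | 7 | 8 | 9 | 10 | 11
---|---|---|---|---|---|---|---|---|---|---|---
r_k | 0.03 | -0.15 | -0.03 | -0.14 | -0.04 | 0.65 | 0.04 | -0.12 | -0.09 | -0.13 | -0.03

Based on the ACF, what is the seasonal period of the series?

The largest autocorrelation is r_6 = 0.65; the remaining lags stay at or below 0.04.
The dominant spike at lag 6 indicates a seasonal period of 6.

6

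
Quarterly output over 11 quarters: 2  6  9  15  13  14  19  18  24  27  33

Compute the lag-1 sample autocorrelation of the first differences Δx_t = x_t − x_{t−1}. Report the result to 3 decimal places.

First differences Δx: 4, 3, 6, -2, 1, 5, -1, 6, 3, 6
Mean of differences = 3.1000
Numerator Σ(Δx_t−Δx̄)(Δx_{t+1}−Δx̄) = -28.7100
Denominator Σ(Δx_t−Δx̄)² = 76.9000
r_1(Δx) = -28.7100 / 76.9000 = -0.373

-0.373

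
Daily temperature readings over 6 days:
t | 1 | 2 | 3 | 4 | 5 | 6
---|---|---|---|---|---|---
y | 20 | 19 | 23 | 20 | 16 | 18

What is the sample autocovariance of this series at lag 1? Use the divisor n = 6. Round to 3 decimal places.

Mean ȳ = (20 + 19 + 23 + 20 + 16 + 18)/6 = 19.3333
Deviations: 0.6667, -0.3333, 3.6667, 0.6667, -3.3333, -1.3333
Σ_{t=1}^{5}(y_t−ȳ)(y_{t+1}−ȳ) = 3.2222
γ_1 = 3.2222 / 6 = 0.537

0.537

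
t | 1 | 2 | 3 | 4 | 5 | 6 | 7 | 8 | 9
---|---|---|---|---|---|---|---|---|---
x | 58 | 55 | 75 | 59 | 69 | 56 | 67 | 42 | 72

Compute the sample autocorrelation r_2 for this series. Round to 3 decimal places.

Mean x̄ = (58 + 55 + 75 + 59 + 69 + 56 + 67 + 42 + 72)/9 = 61.4444
Σ(x_t−x̄)(x_{t+2}−x̄) = (-46.6914) + (15.7531) + (102.4198) + (13.3086) + (41.9753) + (105.8642) + (58.6420) = 291.2716
Denominator Σ(x_t−x̄)² = 850.2222
r_2 = 291.2716 / 850.2222 = 0.343

0.343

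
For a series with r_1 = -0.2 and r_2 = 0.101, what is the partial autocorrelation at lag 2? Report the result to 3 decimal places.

φ_{22} = (r_2 − r_1²) / (1 − r_1²)
r_1² = (-0.2)² = 0.04
Numerator = 0.101 − 0.0400 = 0.0610; denominator = 1 − 0.0400 = 0.9600
φ_{22} = 0.0610 / 0.9600 = 0.064

0.064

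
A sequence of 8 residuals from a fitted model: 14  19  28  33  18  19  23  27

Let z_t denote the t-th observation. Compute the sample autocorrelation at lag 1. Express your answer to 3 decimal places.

0.132

Mean z̄ = (14 + 19 + 28 + 33 + 18 + 19 + 23 + 27)/8 = 22.6250
Deviations from mean: -8.6250, -3.6250, 5.3750, 10.3750, -4.6250, -3.6250, 0.3750, 4.3750
Σ(z_t−z̄)(z_{t+1}−z̄) = (31.2656) + (-19.4844) + (55.7656) + (-47.9844) + (16.7656) + (-1.3594) + (1.6406) = 36.6094
Denominator Σ(z_t−z̄)² = 277.8750
r_1 = 36.6094 / 277.8750 = 0.132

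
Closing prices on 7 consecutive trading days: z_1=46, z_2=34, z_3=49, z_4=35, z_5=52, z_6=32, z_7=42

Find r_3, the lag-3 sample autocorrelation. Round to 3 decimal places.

Mean z̄ = (46 + 34 + 49 + 35 + 52 + 32 + 42)/7 = 41.4286
Deviations from mean: 4.5714, -7.4286, 7.5714, -6.4286, 10.5714, -9.4286, 0.5714
Σ(z_t−z̄)(z_{t+3}−z̄) = (-29.3878) + (-78.5306) + (-71.3878) + (-3.6735) = -182.9796
Denominator Σ(z_t−z̄)² = 375.7143
r_3 = -182.9796 / 375.7143 = -0.487

-0.487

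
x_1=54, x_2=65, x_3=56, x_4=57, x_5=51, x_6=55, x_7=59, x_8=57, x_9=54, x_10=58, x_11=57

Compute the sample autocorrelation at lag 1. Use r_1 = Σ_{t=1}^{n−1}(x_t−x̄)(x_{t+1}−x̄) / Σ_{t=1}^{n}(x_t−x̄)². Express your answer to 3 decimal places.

Mean x̄ = (54 + 65 + 56 + 57 + 51 + 55 + 59 + 57 + 54 + 58 + 57)/11 = 56.6364
Numerator Σ_{t=1}^{10}(x_t−x̄)(x_{t+1}−x̄) = -27.4959
Denominator Σ(x_t−x̄)² = 126.5455
r_1 = -27.4959 / 126.5455 = -0.217

-0.217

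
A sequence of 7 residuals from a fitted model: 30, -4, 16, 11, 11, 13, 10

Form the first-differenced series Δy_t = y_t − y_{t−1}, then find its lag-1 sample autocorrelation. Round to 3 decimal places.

First differences Δy: -34, 20, -5, 0, 2, -3
Mean of differences = -3.3333
Numerator Σ(Δy_t−Δȳ)(Δy_{t+1}−Δȳ) = -740.4444
Denominator Σ(Δy_t−Δȳ)² = 1527.3333
r_1(Δy) = -740.4444 / 1527.3333 = -0.485

-0.485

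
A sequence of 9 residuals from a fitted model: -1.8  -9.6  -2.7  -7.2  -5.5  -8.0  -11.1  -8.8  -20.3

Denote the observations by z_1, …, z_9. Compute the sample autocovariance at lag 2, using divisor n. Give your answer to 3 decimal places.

8.536

Mean z̄ = (-1.8 − 9.6 − 2.7 − 7.2 − 5.5 − 8.0 − 11.1 − 8.8 − 20.3)/9 = -8.3333
Σ_{t=1}^{7}(z_t−z̄)(z_{t+2}−z̄) = 76.8211
γ_2 = 76.8211 / 9 = 8.536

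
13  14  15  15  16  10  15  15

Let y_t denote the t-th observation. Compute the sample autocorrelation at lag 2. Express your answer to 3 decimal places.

-0.202

Mean ȳ = (13 + 14 + 15 + 15 + 16 + 10 + 15 + 15)/8 = 14.1250
Numerator Σ_{t=1}^{6}(y_t−ȳ)(y_{t+2}−ȳ) = -5.0313
Denominator Σ(y_t−ȳ)² = 24.8750
r_2 = -5.0313 / 24.8750 = -0.202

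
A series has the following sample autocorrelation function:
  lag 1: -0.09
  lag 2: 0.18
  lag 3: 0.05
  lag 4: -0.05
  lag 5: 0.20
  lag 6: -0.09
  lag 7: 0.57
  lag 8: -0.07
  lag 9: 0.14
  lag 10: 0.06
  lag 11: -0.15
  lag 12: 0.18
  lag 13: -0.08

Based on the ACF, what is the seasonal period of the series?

7

The largest autocorrelation is r_7 = 0.57; the remaining lags stay at or below 0.20.
The dominant spike at lag 7 indicates a seasonal period of 7.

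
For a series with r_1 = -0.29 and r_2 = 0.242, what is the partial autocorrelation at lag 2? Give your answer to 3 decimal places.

φ_{22} = (r_2 − r_1²) / (1 − r_1²)
r_1² = (-0.29)² = 0.0841
Numerator = 0.242 − 0.0841 = 0.1579; denominator = 1 − 0.0841 = 0.9159
φ_{22} = 0.1579 / 0.9159 = 0.172

0.172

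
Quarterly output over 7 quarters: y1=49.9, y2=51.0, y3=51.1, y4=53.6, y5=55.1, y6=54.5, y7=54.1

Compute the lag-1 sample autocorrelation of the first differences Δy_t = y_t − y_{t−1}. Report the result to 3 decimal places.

0.070

First differences Δy: 1.1, 0.1, 2.5, 1.5, -0.6, -0.4
Mean of differences = 0.7000
Numerator Σ(Δy_t−Δȳ)(Δy_{t+1}−Δȳ) = 0.5100
Denominator Σ(Δy_t−Δȳ)² = 7.3000
r_1(Δy) = 0.5100 / 7.3000 = 0.070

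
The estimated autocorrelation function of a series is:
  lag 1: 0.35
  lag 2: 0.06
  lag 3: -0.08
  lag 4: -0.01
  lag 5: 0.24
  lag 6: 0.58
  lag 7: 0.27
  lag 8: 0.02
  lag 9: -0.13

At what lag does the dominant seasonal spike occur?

6

The largest autocorrelation is r_6 = 0.58; the remaining lags stay at or below 0.35. The elevated value at lag 1 (0.35), dropping to 0.06 at lag 2, reflects decaying short-term dependence rather than seasonality.
The dominant spike at lag 6 indicates a seasonal period of 6.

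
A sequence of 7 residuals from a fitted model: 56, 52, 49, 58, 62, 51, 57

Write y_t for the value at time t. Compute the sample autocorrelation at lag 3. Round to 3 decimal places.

Mean ȳ = (56 + 52 + 49 + 58 + 62 + 51 + 57)/7 = 55.0000
Deviations from mean: 1.0000, -3.0000, -6.0000, 3.0000, 7.0000, -4.0000, 2.0000
Numerator Σ_{t=1}^{4}(y_t−ȳ)(y_{t+3}−ȳ) = 12.0000
Denominator Σ(y_t−ȳ)² = 124.0000
r_3 = 12.0000 / 124.0000 = 0.097

0.097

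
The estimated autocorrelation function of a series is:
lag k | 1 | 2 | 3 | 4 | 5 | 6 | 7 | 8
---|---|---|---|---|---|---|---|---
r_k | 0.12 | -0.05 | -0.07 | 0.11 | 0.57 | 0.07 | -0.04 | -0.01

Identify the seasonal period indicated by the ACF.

The largest autocorrelation is r_5 = 0.57; the remaining lags stay at or below 0.12.
The dominant spike at lag 5 indicates a seasonal period of 5.

5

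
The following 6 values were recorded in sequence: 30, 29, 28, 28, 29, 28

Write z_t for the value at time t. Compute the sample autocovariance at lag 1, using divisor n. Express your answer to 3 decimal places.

0.037

Mean z̄ = (30 + 29 + 28 + 28 + 29 + 28)/6 = 28.6667
Deviations: 1.3333, 0.3333, -0.6667, -0.6667, 0.3333, -0.6667
Σ_{t=1}^{5}(z_t−z̄)(z_{t+1}−z̄) = 0.2222
γ_1 = 0.2222 / 6 = 0.037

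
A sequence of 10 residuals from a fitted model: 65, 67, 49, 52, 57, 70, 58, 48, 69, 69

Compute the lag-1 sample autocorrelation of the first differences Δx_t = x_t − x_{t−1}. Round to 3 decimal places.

First differences Δx: 2, -18, 3, 5, 13, -12, -10, 21, 0
Mean of differences = 0.4444
Numerator Σ(Δx_t−Δx̄)(Δx_{t+1}−Δx̄) = -257.0864
Denominator Σ(Δx_t−Δx̄)² = 1214.2222
r_1(Δx) = -257.0864 / 1214.2222 = -0.212

-0.212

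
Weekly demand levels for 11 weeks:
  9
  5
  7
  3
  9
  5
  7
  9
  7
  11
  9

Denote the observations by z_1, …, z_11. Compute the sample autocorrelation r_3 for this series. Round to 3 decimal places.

-0.067

Mean z̄ = (9 + 5 + 7 + 3 + 9 + 5 + 7 + 9 + 7 + 11 + 9)/11 = 7.3636
Numerator Σ_{t=1}^{8}(z_t−z̄)(z_{t+3}−z̄) = -3.6694
Denominator Σ(z_t−z̄)² = 54.5455
r_3 = -3.6694 / 54.5455 = -0.067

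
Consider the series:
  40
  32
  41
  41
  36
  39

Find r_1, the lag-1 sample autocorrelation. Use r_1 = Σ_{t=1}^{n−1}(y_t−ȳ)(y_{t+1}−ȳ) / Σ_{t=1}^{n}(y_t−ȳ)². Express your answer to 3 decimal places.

Mean ȳ = (40 + 32 + 41 + 41 + 36 + 39)/6 = 38.1667
Deviations from mean: 1.8333, -6.1667, 2.8333, 2.8333, -2.1667, 0.8333
Numerator Σ_{t=1}^{5}(y_t−ȳ)(y_{t+1}−ȳ) = -28.6944
Denominator Σ(y_t−ȳ)² = 62.8333
r_1 = -28.6944 / 62.8333 = -0.457

-0.457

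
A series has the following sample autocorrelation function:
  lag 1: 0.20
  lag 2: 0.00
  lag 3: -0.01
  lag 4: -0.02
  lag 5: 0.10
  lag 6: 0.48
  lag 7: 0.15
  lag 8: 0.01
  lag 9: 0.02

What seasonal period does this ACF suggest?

The largest autocorrelation is r_6 = 0.48; the remaining lags stay at or below 0.20. The elevated value at lag 1 (0.20), dropping to 0.00 at lag 2, reflects decaying short-term dependence rather than seasonality.
The dominant spike at lag 6 indicates a seasonal period of 6.

6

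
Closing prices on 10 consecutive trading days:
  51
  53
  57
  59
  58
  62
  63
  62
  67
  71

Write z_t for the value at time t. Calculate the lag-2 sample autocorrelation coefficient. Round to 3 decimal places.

Mean z̄ = (51 + 53 + 57 + 59 + 58 + 62 + 63 + 62 + 67 + 71)/10 = 60.3000
Numerator Σ_{t=1}^{8}(z_t−z̄)(z_{t+2}−z̄) = 78.5200
Denominator Σ(z_t−z̄)² = 330.1000
r_2 = 78.5200 / 330.1000 = 0.238

0.238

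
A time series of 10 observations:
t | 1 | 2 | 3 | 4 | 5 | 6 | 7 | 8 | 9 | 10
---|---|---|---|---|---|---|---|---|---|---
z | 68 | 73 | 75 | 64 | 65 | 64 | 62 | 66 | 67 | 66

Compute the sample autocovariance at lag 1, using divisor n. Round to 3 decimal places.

6.200

Mean z̄ = (68 + 73 + 75 + 64 + 65 + 64 + 62 + 66 + 67 + 66)/10 = 67.0000
Σ_{t=1}^{9}(z_t−z̄)(z_{t+1}−z̄) = 62.0000
γ_1 = 62.0000 / 10 = 6.200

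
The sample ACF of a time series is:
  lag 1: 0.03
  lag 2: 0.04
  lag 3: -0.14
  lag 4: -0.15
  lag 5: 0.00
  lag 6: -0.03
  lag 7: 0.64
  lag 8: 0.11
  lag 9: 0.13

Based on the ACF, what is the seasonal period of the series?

The largest autocorrelation is r_7 = 0.64; the remaining lags stay at or below 0.13.
The dominant spike at lag 7 indicates a seasonal period of 7.

7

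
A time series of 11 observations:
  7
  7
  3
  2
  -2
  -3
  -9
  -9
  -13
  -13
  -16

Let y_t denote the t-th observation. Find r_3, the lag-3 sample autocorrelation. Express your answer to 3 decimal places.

Mean ȳ = (7 + 7 + 3 + 2 − 2 − 3 − 9 − 9 − 13 − 13 − 16)/11 = -4.1818
Numerator Σ_{t=1}^{8}(y_t−ȳ)(y_{t+3}−ȳ) = 150.7190
Denominator Σ(y_t−ȳ)² = 687.6364
r_3 = 150.7190 / 687.6364 = 0.219

0.219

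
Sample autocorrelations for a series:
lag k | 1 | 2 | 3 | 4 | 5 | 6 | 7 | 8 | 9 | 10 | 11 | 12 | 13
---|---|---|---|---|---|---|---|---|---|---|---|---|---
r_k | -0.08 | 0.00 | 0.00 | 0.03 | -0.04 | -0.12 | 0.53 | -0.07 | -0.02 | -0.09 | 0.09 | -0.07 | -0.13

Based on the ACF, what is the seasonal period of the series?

The largest autocorrelation is r_7 = 0.53; the remaining lags stay at or below 0.09.
The dominant spike at lag 7 indicates a seasonal period of 7.

7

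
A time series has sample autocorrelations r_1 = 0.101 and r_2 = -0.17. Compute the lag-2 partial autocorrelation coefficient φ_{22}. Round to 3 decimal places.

-0.182

φ_{22} = (r_2 − r_1²) / (1 − r_1²)
r_1² = (0.101)² = 0.010201
Numerator = -0.17 − 0.0102 = -0.1802; denominator = 1 − 0.0102 = 0.9898
φ_{22} = -0.1802 / 0.9898 = -0.182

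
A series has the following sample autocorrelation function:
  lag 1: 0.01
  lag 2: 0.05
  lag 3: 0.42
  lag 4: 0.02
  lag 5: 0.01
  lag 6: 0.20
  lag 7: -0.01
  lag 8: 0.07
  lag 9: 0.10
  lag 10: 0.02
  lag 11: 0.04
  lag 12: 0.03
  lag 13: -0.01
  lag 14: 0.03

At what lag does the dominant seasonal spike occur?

3

The largest autocorrelation is r_3 = 0.42, with a weaker echo at lag 6 (0.20); the remaining lags stay at or below 0.10.
The dominant spike at lag 3 indicates a seasonal period of 3.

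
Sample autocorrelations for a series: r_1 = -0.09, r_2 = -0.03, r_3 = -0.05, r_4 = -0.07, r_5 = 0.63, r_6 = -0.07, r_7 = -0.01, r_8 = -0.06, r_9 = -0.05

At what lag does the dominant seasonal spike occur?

The largest autocorrelation is r_5 = 0.63; the remaining lags stay at or below -0.01.
The dominant spike at lag 5 indicates a seasonal period of 5.

5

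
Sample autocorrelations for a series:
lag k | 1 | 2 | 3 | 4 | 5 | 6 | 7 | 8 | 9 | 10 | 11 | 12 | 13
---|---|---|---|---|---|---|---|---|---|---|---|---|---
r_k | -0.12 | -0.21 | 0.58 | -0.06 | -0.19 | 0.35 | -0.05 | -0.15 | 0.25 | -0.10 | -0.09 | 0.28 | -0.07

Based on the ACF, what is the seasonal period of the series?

3

The largest autocorrelation is r_3 = 0.58, with weaker echoes at lags 6 (0.35), 9 (0.25) and 12 (0.28); the remaining lags stay at or below -0.05.
The dominant spike at lag 3 indicates a seasonal period of 3.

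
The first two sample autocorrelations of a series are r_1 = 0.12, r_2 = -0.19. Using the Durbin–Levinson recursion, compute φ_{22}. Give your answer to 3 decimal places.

φ_{22} = (r_2 − r_1²) / (1 − r_1²)
r_1² = (0.12)² = 0.0144
Numerator = -0.19 − 0.0144 = -0.2044; denominator = 1 − 0.0144 = 0.9856
φ_{22} = -0.2044 / 0.9856 = -0.207

-0.207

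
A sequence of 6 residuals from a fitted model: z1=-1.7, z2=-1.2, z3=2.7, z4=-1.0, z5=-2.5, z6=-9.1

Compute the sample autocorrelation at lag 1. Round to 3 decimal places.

Mean z̄ = (-1.7 − 1.2 + 2.7 − 1.0 − 2.5 − 9.1)/6 = -2.1333
Deviations from mean: 0.4333, 0.9333, 4.8333, 1.1333, -0.3667, -6.9667
Numerator Σ_{t=1}^{5}(z_t−z̄)(z_{t+1}−z̄) = 12.5322
Denominator Σ(z_t−z̄)² = 74.3733
r_1 = 12.5322 / 74.3733 = 0.169

0.169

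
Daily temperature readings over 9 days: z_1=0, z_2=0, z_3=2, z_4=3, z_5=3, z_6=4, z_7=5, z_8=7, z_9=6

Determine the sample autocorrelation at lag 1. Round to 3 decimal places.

Mean z̄ = (0 + 0 + 2 + 3 + 3 + 4 + 5 + 7 + 6)/9 = 3.3333
Numerator Σ_{t=1}^{8}(z_t−z̄)(z_{t+1}−z̄) = 32.8889
Denominator Σ(z_t−z̄)² = 48.0000
r_1 = 32.8889 / 48.0000 = 0.685

0.685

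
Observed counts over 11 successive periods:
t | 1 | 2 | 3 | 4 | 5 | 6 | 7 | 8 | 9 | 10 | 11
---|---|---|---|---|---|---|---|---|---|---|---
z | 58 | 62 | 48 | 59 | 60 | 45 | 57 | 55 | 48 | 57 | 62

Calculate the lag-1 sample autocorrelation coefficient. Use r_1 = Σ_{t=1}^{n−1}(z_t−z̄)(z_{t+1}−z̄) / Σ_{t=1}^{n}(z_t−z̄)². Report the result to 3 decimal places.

Mean z̄ = (58 + 62 + 48 + 59 + 60 + 45 + 57 + 55 + 48 + 57 + 62)/11 = 55.5455
Numerator Σ_{t=1}^{10}(z_t−z̄)(z_{t+1}−z̄) = -104.1157
Denominator Σ(z_t−z̄)² = 350.7273
r_1 = -104.1157 / 350.7273 = -0.297

-0.297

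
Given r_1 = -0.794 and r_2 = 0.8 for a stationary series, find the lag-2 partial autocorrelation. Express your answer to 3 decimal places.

0.459

φ_{22} = (r_2 − r_1²) / (1 − r_1²)
r_1² = (-0.794)² = 0.630436
Numerator = 0.8 − 0.6304 = 0.1696; denominator = 1 − 0.6304 = 0.3696
φ_{22} = 0.1696 / 0.3696 = 0.459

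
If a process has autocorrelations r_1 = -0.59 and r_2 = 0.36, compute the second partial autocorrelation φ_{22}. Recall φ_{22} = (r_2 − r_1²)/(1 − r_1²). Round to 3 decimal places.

φ_{22} = (r_2 − r_1²) / (1 − r_1²)
r_1² = (-0.59)² = 0.3481
Numerator = 0.36 − 0.3481 = 0.0119; denominator = 1 − 0.3481 = 0.6519
φ_{22} = 0.0119 / 0.6519 = 0.018

0.018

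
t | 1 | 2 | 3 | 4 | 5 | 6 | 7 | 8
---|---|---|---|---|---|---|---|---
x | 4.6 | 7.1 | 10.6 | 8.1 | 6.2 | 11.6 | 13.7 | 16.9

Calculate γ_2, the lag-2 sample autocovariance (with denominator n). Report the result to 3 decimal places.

-0.830

Mean x̄ = (4.6 + 7.1 + 10.6 + 8.1 + 6.2 + 11.6 + 13.7 + 16.9)/8 = 9.8500
Σ_{t=1}^{6}(x_t−x̄)(x_{t+2}−x̄) = -6.6400
γ_2 = -6.6400 / 8 = -0.830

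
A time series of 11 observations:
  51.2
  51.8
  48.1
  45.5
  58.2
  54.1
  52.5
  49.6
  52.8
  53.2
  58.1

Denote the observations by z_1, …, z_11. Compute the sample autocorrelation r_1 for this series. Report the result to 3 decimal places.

0.040

Mean z̄ = (51.2 + 51.8 + 48.1 + 45.5 + 58.2 + 54.1 + 52.5 + 49.6 + 52.8 + 53.2 + 58.1)/11 = 52.2818
Numerator Σ_{t=1}^{10}(z_t−z̄)(z_{t+1}−z̄) = 5.7606
Denominator Σ(z_t−z̄)² = 145.4164
r_1 = 5.7606 / 145.4164 = 0.040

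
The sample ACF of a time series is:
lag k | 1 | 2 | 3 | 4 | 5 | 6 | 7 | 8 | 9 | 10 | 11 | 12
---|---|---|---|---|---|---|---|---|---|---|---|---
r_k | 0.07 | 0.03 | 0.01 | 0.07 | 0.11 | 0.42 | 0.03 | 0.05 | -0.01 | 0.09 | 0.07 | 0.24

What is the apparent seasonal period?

6

The largest autocorrelation is r_6 = 0.42, with a weaker echo at lag 12 (0.24); the remaining lags stay at or below 0.11.
The dominant spike at lag 6 indicates a seasonal period of 6.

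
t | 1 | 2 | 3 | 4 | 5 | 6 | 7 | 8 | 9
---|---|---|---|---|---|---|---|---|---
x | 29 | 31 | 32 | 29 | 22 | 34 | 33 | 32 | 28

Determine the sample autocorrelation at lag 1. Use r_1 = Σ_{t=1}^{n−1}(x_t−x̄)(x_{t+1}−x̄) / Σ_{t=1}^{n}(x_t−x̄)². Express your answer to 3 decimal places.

Mean x̄ = (29 + 31 + 32 + 29 + 22 + 34 + 33 + 32 + 28)/9 = 30.0000
Numerator Σ_{t=1}^{8}(x_t−x̄)(x_{t+1}−x̄) = -11.0000
Denominator Σ(x_t−x̄)² = 104.0000
r_1 = -11.0000 / 104.0000 = -0.106

-0.106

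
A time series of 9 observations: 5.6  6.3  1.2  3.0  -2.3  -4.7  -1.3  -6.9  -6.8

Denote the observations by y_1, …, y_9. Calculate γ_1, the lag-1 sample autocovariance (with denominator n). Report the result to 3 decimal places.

Mean ȳ = (5.6 + 6.3 + 1.2 + 3.0 − 2.3 − 4.7 − 1.3 − 6.9 − 6.8)/9 = -0.6556
Σ_{t=1}^{8}(y_t−ȳ)(y_{t+1}−ȳ) = 108.8391
γ_1 = 108.8391 / 9 = 12.093

12.093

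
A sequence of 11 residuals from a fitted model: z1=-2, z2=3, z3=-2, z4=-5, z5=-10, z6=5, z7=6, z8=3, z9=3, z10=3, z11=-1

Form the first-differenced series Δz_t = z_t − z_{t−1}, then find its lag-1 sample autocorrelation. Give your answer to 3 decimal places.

First differences Δz: 5, -5, -3, -5, 15, 1, -3, 0, 0, -4
Mean of differences = 0.1000
Numerator Σ(Δz_t−Δz̄)(Δz_{t+1}−Δz̄) = -58.0100
Denominator Σ(Δz_t−Δz̄)² = 334.9000
r_1(Δz) = -58.0100 / 334.9000 = -0.173

-0.173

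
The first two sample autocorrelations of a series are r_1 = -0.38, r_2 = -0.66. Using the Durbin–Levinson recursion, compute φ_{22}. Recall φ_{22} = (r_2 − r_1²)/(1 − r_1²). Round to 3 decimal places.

-0.940

φ_{22} = (r_2 − r_1²) / (1 − r_1²)
r_1² = (-0.38)² = 0.1444
Numerator = -0.66 − 0.1444 = -0.8044; denominator = 1 − 0.1444 = 0.8556
φ_{22} = -0.8044 / 0.8556 = -0.940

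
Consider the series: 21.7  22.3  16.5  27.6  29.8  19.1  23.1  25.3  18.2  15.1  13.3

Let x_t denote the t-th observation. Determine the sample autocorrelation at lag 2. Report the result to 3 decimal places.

Mean x̄ = (21.7 + 22.3 + 16.5 + 27.6 + 29.8 + 19.1 + 23.1 + 25.3 + 18.2 + 15.1 + 13.3)/11 = 21.0909
Numerator Σ_{t=1}^{9}(x_t−x̄)(x_{t+2}−x̄) = -47.2520
Denominator Σ(x_t−x̄)² = 271.7891
r_2 = -47.2520 / 271.7891 = -0.174

-0.174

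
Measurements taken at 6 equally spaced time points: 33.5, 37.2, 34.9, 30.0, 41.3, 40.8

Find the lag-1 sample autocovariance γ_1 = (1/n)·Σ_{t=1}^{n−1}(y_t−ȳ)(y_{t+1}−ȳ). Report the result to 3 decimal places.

-0.665

Mean ȳ = (33.5 + 37.2 + 34.9 + 30.0 + 41.3 + 40.8)/6 = 36.2833
Σ_{t=1}^{5}(y_t−ȳ)(y_{t+1}−ȳ) = -3.9903
γ_1 = -3.9903 / 6 = -0.665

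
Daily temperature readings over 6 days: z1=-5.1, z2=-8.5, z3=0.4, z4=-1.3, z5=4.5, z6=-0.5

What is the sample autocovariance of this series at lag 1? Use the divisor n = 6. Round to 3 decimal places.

3.282

Mean z̄ = (-5.1 − 8.5 + 0.4 − 1.3 + 4.5 − 0.5)/6 = -1.7500
Σ_{t=1}^{5}(z_t−z̄)(z_{t+1}−z̄) = 19.6925
γ_1 = 19.6925 / 6 = 3.282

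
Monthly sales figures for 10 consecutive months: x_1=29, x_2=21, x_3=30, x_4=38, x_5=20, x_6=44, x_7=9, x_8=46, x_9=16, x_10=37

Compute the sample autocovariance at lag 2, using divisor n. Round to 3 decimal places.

88.500

Mean x̄ = (29 + 21 + 30 + 38 + 20 + 44 + 9 + 46 + 16 + 37)/10 = 29.0000
Σ_{t=1}^{8}(x_t−x̄)(x_{t+2}−x̄) = 885.0000
γ_2 = 885.0000 / 10 = 88.500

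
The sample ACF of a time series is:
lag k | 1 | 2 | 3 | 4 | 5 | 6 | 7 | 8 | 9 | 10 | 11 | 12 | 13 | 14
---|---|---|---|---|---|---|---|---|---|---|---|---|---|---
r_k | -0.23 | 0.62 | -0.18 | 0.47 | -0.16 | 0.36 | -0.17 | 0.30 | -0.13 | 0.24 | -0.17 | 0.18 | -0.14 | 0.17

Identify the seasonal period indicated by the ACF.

2

The largest autocorrelation is r_2 = 0.62, with weaker echoes at lags 4 (0.47), 6 (0.36), 8 (0.30), 10 (0.24), 12 (0.18) and 14 (0.17); the remaining lags stay at or below -0.13.
The dominant spike at lag 2 indicates a seasonal period of 2.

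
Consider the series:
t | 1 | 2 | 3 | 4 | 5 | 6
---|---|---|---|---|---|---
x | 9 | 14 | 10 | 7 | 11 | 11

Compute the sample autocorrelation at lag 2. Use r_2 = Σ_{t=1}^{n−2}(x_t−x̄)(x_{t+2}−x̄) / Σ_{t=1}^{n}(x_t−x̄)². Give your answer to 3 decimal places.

Mean x̄ = (9 + 14 + 10 + 7 + 11 + 11)/6 = 10.3333
Deviations from mean: -1.3333, 3.6667, -0.3333, -3.3333, 0.6667, 0.6667
Σ(x_t−x̄)(x_{t+2}−x̄) = (0.4444) + (-12.2222) + (-0.2222) + (-2.2222) = -14.2222
Denominator Σ(x_t−x̄)² = 27.3333
r_2 = -14.2222 / 27.3333 = -0.520

-0.520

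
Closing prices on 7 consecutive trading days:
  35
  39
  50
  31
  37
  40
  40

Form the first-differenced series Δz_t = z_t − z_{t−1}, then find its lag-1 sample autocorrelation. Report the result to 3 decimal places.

-0.487

First differences Δz: 4, 11, -19, 6, 3, 0
Mean of differences = 0.8333
Numerator Σ(Δz_t−Δz̄)(Δz_{t+1}−Δz̄) = -262.5278
Denominator Σ(Δz_t−Δz̄)² = 538.8333
r_1(Δz) = -262.5278 / 538.8333 = -0.487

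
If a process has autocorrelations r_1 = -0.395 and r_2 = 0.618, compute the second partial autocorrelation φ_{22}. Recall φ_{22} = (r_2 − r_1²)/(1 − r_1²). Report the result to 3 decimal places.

0.547

φ_{22} = (r_2 − r_1²) / (1 − r_1²)
r_1² = (-0.395)² = 0.156025
Numerator = 0.618 − 0.1560 = 0.4620; denominator = 1 − 0.1560 = 0.8440
φ_{22} = 0.4620 / 0.8440 = 0.547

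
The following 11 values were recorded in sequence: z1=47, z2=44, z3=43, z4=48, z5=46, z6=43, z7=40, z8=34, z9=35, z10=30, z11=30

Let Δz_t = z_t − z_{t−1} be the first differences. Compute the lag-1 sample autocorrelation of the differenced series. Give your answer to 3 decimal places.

First differences Δz: -3, -1, 5, -2, -3, -3, -6, 1, -5, 0
Mean of differences = -1.7000
Numerator Σ(Δz_t−Δz̄)(Δz_{t+1}−Δz̄) = -16.6900
Denominator Σ(Δz_t−Δz̄)² = 90.1000
r_1(Δz) = -16.6900 / 90.1000 = -0.185

-0.185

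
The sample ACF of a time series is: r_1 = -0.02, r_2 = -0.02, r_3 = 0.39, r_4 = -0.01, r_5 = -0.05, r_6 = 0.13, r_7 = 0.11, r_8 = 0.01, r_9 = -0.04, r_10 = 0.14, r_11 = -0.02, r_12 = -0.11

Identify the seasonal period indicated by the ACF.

The largest autocorrelation is r_3 = 0.39; the remaining lags stay at or below 0.14.
The dominant spike at lag 3 indicates a seasonal period of 3.

3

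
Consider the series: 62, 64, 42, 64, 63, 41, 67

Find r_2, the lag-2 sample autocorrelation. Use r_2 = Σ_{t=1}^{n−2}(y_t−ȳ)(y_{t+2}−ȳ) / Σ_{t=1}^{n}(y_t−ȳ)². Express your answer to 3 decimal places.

Mean ȳ = (62 + 64 + 42 + 64 + 63 + 41 + 67)/7 = 57.5714
Σ(y_t−ȳ)(y_{t+2}−ȳ) = (-68.9592) + (41.3265) + (-84.5306) + (-106.5306) + (51.1837) = -167.5102
Denominator Σ(y_t−ȳ)² = 737.7143
r_2 = -167.5102 / 737.7143 = -0.227

-0.227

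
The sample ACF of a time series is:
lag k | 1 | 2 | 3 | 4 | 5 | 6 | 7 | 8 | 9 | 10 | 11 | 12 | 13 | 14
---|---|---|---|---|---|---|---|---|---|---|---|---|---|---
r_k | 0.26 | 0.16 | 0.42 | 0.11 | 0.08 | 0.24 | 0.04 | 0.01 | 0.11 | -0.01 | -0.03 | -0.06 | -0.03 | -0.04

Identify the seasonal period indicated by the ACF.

The largest autocorrelation is r_3 = 0.42; the remaining lags stay at or below 0.26. The elevated value at lag 1 (0.26), dropping to 0.16 at lag 2, reflects decaying short-term dependence rather than seasonality.
The dominant spike at lag 3 indicates a seasonal period of 3.

3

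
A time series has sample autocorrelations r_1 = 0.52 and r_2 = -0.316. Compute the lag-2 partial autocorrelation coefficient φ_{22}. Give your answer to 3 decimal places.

φ_{22} = (r_2 − r_1²) / (1 − r_1²)
r_1² = (0.52)² = 0.2704
Numerator = -0.316 − 0.2704 = -0.5864; denominator = 1 − 0.2704 = 0.7296
φ_{22} = -0.5864 / 0.7296 = -0.804

-0.804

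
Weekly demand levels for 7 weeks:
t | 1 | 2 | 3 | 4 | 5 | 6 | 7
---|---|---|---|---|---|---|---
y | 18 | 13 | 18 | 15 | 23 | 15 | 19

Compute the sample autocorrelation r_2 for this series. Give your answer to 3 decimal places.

Mean ȳ = (18 + 13 + 18 + 15 + 23 + 15 + 19)/7 = 17.2857
Deviations from mean: 0.7143, -4.2857, 0.7143, -2.2857, 5.7143, -2.2857, 1.7143
Σ(y_t−ȳ)(y_{t+2}−ȳ) = (0.5102) + (9.7959) + (4.0816) + (5.2245) + (9.7959) = 29.4082
Denominator Σ(y_t−ȳ)² = 65.4286
r_2 = 29.4082 / 65.4286 = 0.449

0.449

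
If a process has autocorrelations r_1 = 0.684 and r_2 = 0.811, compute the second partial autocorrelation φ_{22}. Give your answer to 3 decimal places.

φ_{22} = (r_2 − r_1²) / (1 − r_1²)
r_1² = (0.684)² = 0.467856
Numerator = 0.811 − 0.4679 = 0.3431; denominator = 1 − 0.4679 = 0.5321
φ_{22} = 0.3431 / 0.5321 = 0.645

0.645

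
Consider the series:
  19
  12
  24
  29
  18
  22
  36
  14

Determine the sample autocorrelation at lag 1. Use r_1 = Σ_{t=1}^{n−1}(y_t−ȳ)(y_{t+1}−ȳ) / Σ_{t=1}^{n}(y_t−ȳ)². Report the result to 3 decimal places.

Mean ȳ = (19 + 12 + 24 + 29 + 18 + 22 + 36 + 14)/8 = 21.7500
Deviations from mean: -2.7500, -9.7500, 2.2500, 7.2500, -3.7500, 0.2500, 14.2500, -7.7500
Numerator Σ_{t=1}^{7}(y_t−ȳ)(y_{t+1}−ȳ) = -113.8125
Denominator Σ(y_t−ȳ)² = 437.5000
r_1 = -113.8125 / 437.5000 = -0.260

-0.260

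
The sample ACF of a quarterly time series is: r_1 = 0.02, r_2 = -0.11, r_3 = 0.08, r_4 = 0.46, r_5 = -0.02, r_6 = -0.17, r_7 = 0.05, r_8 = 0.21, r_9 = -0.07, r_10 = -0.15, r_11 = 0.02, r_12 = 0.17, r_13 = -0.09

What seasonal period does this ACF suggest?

4

The largest autocorrelation is r_4 = 0.46, with weaker echoes at lags 8 (0.21) and 12 (0.17); the remaining lags stay at or below 0.08.
The dominant spike at lag 4 indicates a seasonal period of 4.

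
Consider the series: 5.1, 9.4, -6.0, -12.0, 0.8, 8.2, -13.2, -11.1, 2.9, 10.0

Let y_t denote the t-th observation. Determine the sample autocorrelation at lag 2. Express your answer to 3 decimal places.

-0.677

Mean ȳ = (5.1 + 9.4 − 6.0 − 12.0 + 0.8 + 8.2 − 13.2 − 11.1 + 2.9 + 10.0)/10 = -0.5900
Numerator Σ_{t=1}^{8}(y_t−ȳ)(y_{t+2}−ȳ) = -517.8032
Denominator Σ(y_t−ȳ)² = 764.6290
r_2 = -517.8032 / 764.6290 = -0.677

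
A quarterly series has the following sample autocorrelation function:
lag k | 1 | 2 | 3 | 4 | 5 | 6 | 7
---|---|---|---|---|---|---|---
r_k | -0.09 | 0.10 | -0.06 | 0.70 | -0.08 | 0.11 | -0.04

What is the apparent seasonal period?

The largest autocorrelation is r_4 = 0.70; the remaining lags stay at or below 0.11.
The dominant spike at lag 4 indicates a seasonal period of 4.

4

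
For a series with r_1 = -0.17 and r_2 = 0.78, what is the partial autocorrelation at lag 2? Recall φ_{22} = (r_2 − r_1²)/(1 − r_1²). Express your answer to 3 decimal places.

0.773

φ_{22} = (r_2 − r_1²) / (1 − r_1²)
r_1² = (-0.17)² = 0.0289
Numerator = 0.78 − 0.0289 = 0.7511; denominator = 1 − 0.0289 = 0.9711
φ_{22} = 0.7511 / 0.9711 = 0.773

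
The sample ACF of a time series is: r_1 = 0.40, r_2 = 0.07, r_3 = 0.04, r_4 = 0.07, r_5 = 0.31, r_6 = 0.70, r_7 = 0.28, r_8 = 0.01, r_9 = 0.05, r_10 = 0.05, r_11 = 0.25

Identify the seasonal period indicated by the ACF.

6

The largest autocorrelation is r_6 = 0.70; the remaining lags stay at or below 0.40. The elevated value at lag 1 (0.40), dropping to 0.07 at lag 2, reflects decaying short-term dependence rather than seasonality.
The dominant spike at lag 6 indicates a seasonal period of 6.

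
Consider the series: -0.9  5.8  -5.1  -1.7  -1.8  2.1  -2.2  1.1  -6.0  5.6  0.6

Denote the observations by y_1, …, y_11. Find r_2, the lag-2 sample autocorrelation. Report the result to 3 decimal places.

0.133

Mean ȳ = (-0.9 + 5.8 − 5.1 − 1.7 − 1.8 + 2.1 − 2.2 + 1.1 − 6.0 + 5.6 + 0.6)/11 = -0.2273
Numerator Σ_{t=1}^{9}(y_t−ȳ)(y_{t+2}−ȳ) = 19.1758
Denominator Σ(y_t−ȳ)² = 144.2018
r_2 = 19.1758 / 144.2018 = 0.133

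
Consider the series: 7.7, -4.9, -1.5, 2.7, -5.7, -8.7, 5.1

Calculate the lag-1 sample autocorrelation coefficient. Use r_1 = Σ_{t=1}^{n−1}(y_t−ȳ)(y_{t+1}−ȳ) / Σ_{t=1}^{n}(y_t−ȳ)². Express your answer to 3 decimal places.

-0.264

Mean ȳ = (7.7 − 4.9 − 1.5 + 2.7 − 5.7 − 8.7 + 5.1)/7 = -0.7571
Numerator Σ_{t=1}^{6}(y_t−ȳ)(y_{t+1}−ȳ) = -58.8776
Denominator Σ(y_t−ȳ)² = 223.0171
r_1 = -58.8776 / 223.0171 = -0.264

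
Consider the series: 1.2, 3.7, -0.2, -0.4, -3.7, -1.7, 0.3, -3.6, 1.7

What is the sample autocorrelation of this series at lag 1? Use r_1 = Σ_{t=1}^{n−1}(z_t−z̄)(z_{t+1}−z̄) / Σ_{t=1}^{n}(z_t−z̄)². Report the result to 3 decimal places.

Mean z̄ = (1.2 + 3.7 − 0.2 − 0.4 − 3.7 − 1.7 + 0.3 − 3.6 + 1.7)/9 = -0.3000
Numerator Σ_{t=1}^{8}(z_t−z̄)(z_{t+1}−z̄) = 2.0700
Denominator Σ(z_t−z̄)² = 47.0400
r_1 = 2.0700 / 47.0400 = 0.044

0.044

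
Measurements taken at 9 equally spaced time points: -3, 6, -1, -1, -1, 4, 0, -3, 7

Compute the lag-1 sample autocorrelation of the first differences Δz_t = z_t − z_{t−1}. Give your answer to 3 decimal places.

-0.341

First differences Δz: 9, -7, 0, 0, 5, -4, -3, 10
Mean of differences = 1.2500
Numerator Σ(Δz_t−Δz̄)(Δz_{t+1}−Δz̄) = -91.3125
Denominator Σ(Δz_t−Δz̄)² = 267.5000
r_1(Δz) = -91.3125 / 267.5000 = -0.341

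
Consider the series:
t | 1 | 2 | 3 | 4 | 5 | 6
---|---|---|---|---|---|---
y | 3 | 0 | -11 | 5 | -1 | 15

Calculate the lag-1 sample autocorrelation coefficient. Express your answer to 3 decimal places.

-0.182

Mean ȳ = (3 + 0 − 11 + 5 − 1 + 15)/6 = 1.8333
Deviations from mean: 1.1667, -1.8333, -12.8333, 3.1667, -2.8333, 13.1667
Σ(y_t−ȳ)(y_{t+1}−ȳ) = (-2.1389) + (23.5278) + (-40.6389) + (-8.9722) + (-37.3056) = -65.5278
Denominator Σ(y_t−ȳ)² = 360.8333
r_1 = -65.5278 / 360.8333 = -0.182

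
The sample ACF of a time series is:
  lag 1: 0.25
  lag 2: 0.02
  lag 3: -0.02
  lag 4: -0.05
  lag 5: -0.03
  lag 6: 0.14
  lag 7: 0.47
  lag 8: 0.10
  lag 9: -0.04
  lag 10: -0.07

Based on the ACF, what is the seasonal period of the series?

The largest autocorrelation is r_7 = 0.47; the remaining lags stay at or below 0.25. The elevated value at lag 1 (0.25), dropping to 0.02 at lag 2, reflects decaying short-term dependence rather than seasonality.
The dominant spike at lag 7 indicates a seasonal period of 7.

7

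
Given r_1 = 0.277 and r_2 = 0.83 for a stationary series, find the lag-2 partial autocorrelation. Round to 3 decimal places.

φ_{22} = (r_2 − r_1²) / (1 − r_1²)
r_1² = (0.277)² = 0.076729
Numerator = 0.83 − 0.0767 = 0.7533; denominator = 1 − 0.0767 = 0.9233
φ_{22} = 0.7533 / 0.9233 = 0.816

0.816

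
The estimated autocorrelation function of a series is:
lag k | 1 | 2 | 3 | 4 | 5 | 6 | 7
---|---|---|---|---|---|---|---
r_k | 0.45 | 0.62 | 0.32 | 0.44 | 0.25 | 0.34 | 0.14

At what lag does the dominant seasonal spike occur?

The largest autocorrelation is r_2 = 0.62; the remaining lags stay at or below 0.45.
The dominant spike at lag 2 indicates a seasonal period of 2.

2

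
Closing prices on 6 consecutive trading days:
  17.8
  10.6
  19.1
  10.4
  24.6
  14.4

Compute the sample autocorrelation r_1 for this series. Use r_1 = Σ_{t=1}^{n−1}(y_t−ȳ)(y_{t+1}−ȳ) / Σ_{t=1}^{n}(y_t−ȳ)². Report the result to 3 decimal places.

Mean ȳ = (17.8 + 10.6 + 19.1 + 10.4 + 24.6 + 14.4)/6 = 16.1500
Deviations from mean: 1.6500, -5.5500, 2.9500, -5.7500, 8.4500, -1.7500
Σ(y_t−ȳ)(y_{t+1}−ȳ) = (-9.1575) + (-16.3725) + (-16.9625) + (-48.5875) + (-14.7875) = -105.8675
Denominator Σ(y_t−ȳ)² = 149.7550
r_1 = -105.8675 / 149.7550 = -0.707

-0.707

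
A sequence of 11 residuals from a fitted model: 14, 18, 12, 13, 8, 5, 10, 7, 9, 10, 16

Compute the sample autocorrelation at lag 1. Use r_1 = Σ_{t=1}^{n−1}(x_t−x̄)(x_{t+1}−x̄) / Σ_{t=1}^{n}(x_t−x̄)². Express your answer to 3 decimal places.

0.372

Mean x̄ = (14 + 18 + 12 + 13 + 8 + 5 + 10 + 7 + 9 + 10 + 16)/11 = 11.0909
Numerator Σ_{t=1}^{10}(x_t−x̄)(x_{t+1}−x̄) = 57.6281
Denominator Σ(x_t−x̄)² = 154.9091
r_1 = 57.6281 / 154.9091 = 0.372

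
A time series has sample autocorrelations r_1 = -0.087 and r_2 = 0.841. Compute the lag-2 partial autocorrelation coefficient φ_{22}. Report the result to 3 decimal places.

0.840

φ_{22} = (r_2 − r_1²) / (1 − r_1²)
r_1² = (-0.087)² = 0.007569
Numerator = 0.841 − 0.0076 = 0.8334; denominator = 1 − 0.0076 = 0.9924
φ_{22} = 0.8334 / 0.9924 = 0.840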